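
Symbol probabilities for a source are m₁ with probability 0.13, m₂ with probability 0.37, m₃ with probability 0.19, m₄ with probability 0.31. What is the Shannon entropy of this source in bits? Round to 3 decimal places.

1.892 bits

H = −Σ pᵢ log₂ pᵢ.
−0.13·log₂(0.13) = 0.3826
−0.37·log₂(0.37) = 0.5307
−0.19·log₂(0.19) = 0.4552
−0.31·log₂(0.31) = 0.5238
Sum ≈ 1.8924 → 1.892 bits.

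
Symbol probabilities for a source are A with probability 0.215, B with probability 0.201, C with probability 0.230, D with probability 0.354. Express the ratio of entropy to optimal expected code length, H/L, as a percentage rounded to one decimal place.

98.0%

Entropy H = −Σ p log₂ p ≈ 1.9601 bits.
Huffman merges: 201/1000+43/200→52/125; 23/100+177/500→73/125; 52/125+73/125→1. L = 2 ≈ 2.0000.
Efficiency = H/L = 1.9601/2.0000 = 98.0%.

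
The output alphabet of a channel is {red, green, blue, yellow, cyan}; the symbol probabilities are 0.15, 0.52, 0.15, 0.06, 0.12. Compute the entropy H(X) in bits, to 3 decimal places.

1.922 bits

H = −Σ pᵢ log₂ pᵢ.
−0.15·log₂(0.15) = 0.4105
−0.52·log₂(0.52) = 0.4906
−0.15·log₂(0.15) = 0.4105
−0.06·log₂(0.06) = 0.2435
−0.12·log₂(0.12) = 0.3671
Sum ≈ 1.9223 → 1.922 bits.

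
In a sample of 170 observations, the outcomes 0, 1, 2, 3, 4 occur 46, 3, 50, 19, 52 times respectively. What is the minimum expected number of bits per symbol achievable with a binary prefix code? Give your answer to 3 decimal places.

2.129 bits/symbol

Probabilities are the counts divided by 170.
Repeatedly combine the two least-probable nodes; the expected code length is the sum of the merged weights.
merge 3/170 + 19/170 → 11/85
merge 11/85 + 23/85 → 2/5
merge 5/17 + 26/85 → 3/5
merge 2/5 + 3/5 → 1
L = 11/85 + 2/5 + 3/5 + 1 = 181/85 ≈ 2.129 bits/symbol.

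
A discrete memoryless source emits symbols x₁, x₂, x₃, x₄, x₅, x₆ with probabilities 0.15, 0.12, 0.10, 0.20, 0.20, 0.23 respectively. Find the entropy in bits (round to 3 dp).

H = −Σ pᵢ log₂ pᵢ.
−0.15·log₂(0.15) = 0.4105
−0.12·log₂(0.12) = 0.3671
−0.10·log₂(0.10) = 0.3322
−0.20·log₂(0.20) = 0.4644
−0.20·log₂(0.20) = 0.4644
−0.23·log₂(0.23) = 0.4877
Sum ≈ 2.5262 → 2.526 bits.

2.526 bits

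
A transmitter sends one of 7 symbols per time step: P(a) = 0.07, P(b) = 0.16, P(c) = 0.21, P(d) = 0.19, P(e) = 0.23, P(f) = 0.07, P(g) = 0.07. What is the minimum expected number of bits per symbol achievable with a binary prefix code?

Repeatedly combine the two least-probable nodes; the expected code length is the sum of the merged weights.
merge 7/100 + 7/100 → 7/50
merge 7/100 + 7/50 → 21/100
merge 4/25 + 19/100 → 7/20
merge 21/100 + 21/100 → 21/50
merge 23/100 + 7/20 → 29/50
merge 21/50 + 29/50 → 1
L = 7/50 + 21/100 + 7/20 + 21/50 + 29/50 + 1 = 27/10 = 2.7 bits/symbol.

2.7 bits/symbol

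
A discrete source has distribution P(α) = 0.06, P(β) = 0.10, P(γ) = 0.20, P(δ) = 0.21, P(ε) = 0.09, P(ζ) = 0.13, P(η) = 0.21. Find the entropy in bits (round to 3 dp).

H = −Σ pᵢ log₂ pᵢ.
−0.06·log₂(0.06) = 0.2435
−0.10·log₂(0.10) = 0.3322
−0.20·log₂(0.20) = 0.4644
−0.21·log₂(0.21) = 0.4728
−0.09·log₂(0.09) = 0.3127
−0.13·log₂(0.13) = 0.3826
−0.21·log₂(0.21) = 0.4728
Sum ≈ 2.6811 → 2.681 bits.

2.681 bits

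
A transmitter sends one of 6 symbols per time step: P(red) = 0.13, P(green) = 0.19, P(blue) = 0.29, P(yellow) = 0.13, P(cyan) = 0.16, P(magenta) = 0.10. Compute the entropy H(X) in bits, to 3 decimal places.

2.494 bits

H = −Σ pᵢ log₂ pᵢ.
−0.13·log₂(0.13) = 0.3826
−0.19·log₂(0.19) = 0.4552
−0.29·log₂(0.29) = 0.5179
−0.13·log₂(0.13) = 0.3826
−0.16·log₂(0.16) = 0.4230
−0.10·log₂(0.10) = 0.3322
Sum ≈ 2.4936 → 2.494 bits.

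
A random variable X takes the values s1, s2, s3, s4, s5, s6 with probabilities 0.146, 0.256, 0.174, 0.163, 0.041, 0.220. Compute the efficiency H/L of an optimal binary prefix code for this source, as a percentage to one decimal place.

96.8%

Entropy H = −Σ p log₂ p ≈ 2.4436 bits.
Huffman merges: 41/1000+73/500→187/1000; 163/1000+87/500→337/1000; 187/1000+11/50→407/1000; 32/125+337/1000→593/1000; 407/1000+593/1000→1. L = 631/250 ≈ 2.5240.
Efficiency = H/L = 2.4436/2.5240 = 96.8%.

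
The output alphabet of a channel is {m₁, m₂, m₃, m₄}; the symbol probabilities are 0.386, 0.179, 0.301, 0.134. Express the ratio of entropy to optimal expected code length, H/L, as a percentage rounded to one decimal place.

Entropy H = −Σ p log₂ p ≈ 1.8843 bits.
Huffman merges: 67/500+179/1000→313/1000; 301/1000+313/1000→307/500; 193/500+307/500→1. L = 1927/1000 ≈ 1.9270.
Efficiency = H/L = 1.8843/1.9270 = 97.8%.

97.8%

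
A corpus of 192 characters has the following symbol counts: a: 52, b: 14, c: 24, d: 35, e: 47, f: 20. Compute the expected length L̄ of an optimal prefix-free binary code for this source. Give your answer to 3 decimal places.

2.479 bits/symbol

Probabilities are the counts divided by 192.
Repeatedly combine the two least-probable nodes; the expected code length is the sum of the merged weights.
merge 7/96 + 5/48 → 17/96
merge 1/8 + 17/96 → 29/96
merge 35/192 + 47/192 → 41/96
merge 13/48 + 29/96 → 55/96
merge 41/96 + 55/96 → 1
L = 17/96 + 29/96 + 41/96 + 55/96 + 1 = 119/48 ≈ 2.479 bits/symbol.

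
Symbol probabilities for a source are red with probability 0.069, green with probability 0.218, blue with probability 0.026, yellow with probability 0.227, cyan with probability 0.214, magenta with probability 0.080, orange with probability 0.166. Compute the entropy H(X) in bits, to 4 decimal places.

2.5653 bits

H = −Σ pᵢ log₂ pᵢ.
−0.069·log₂(0.069) = 0.2662
−0.218·log₂(0.218) = 0.4791
−0.026·log₂(0.026) = 0.1369
−0.227·log₂(0.227) = 0.4856
−0.214·log₂(0.214) = 0.4760
−0.080·log₂(0.080) = 0.2915
−0.166·log₂(0.166) = 0.4301
Sum ≈ 2.5653 → 2.5653 bits.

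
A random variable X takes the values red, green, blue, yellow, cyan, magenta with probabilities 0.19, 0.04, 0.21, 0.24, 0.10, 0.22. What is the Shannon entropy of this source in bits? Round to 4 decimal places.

H = −Σ pᵢ log₂ pᵢ.
−0.19·log₂(0.19) = 0.4552
−0.04·log₂(0.04) = 0.1858
−0.21·log₂(0.21) = 0.4728
−0.24·log₂(0.24) = 0.4941
−0.10·log₂(0.10) = 0.3322
−0.22·log₂(0.22) = 0.4806
Sum ≈ 2.4207 → 2.4207 bits.

2.4207 bits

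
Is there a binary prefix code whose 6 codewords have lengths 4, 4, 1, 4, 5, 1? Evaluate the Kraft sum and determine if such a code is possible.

With common denominator 2^5 = 32: Σ 2^(−ℓᵢ) = 2/32 + 2/32 + 16/32 + 2/32 + 1/32 + 16/32 = 39/32 = 1.21875.
Kraft's inequality requires Σ ≤ 1; here Σ = 1.21875 > 1, so no such prefix code exists.

1.21875; no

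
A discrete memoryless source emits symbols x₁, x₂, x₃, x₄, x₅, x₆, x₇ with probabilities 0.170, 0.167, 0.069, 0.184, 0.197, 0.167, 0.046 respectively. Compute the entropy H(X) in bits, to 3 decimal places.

H = −Σ pᵢ log₂ pᵢ.
−0.170·log₂(0.170) = 0.4346
−0.167·log₂(0.167) = 0.4312
−0.069·log₂(0.069) = 0.2662
−0.184·log₂(0.184) = 0.4494
−0.197·log₂(0.197) = 0.4617
−0.167·log₂(0.167) = 0.4312
−0.046·log₂(0.046) = 0.2043
Sum ≈ 2.6786 → 2.679 bits.

2.679 bits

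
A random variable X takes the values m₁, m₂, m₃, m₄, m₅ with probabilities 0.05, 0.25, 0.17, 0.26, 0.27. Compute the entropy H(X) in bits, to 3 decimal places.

H = −Σ pᵢ log₂ pᵢ.
−0.05·log₂(0.05) = 0.2161
−0.25·log₂(0.25) = 0.5000
−0.17·log₂(0.17) = 0.4346
−0.26·log₂(0.26) = 0.5053
−0.27·log₂(0.27) = 0.5100
Sum ≈ 2.1660 → 2.166 bits.

2.166 bits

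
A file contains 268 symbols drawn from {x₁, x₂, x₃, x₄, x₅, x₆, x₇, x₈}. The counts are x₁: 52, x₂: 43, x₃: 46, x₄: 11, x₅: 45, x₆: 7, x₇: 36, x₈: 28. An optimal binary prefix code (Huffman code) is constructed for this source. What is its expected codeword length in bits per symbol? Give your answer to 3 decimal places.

Probabilities are the counts divided by 268.
Repeatedly combine the two least-probable nodes; the expected code length is the sum of the merged weights.
merge 7/268 + 11/268 → 9/134
merge 9/134 + 7/67 → 23/134
merge 9/67 + 43/268 → 79/268
merge 45/268 + 23/134 → 91/268
merge 23/134 + 13/67 → 49/134
merge 79/268 + 91/268 → 85/134
merge 49/134 + 85/134 → 1
L = 9/134 + 23/134 + 79/268 + 91/268 + 49/134 + 85/134 + 1 = 385/134 ≈ 2.873 bits/symbol.

2.873 bits/symbol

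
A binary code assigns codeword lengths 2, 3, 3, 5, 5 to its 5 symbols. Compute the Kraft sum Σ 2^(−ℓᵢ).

0.5625

With common denominator 2^5 = 32: Σ 2^(−ℓᵢ) = 8/32 + 4/32 + 4/32 + 1/32 + 1/32 = 18/32 = 0.5625.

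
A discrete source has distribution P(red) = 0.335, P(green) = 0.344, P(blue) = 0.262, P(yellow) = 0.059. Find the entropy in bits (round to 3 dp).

1.805 bits

H = −Σ pᵢ log₂ pᵢ.
−0.335·log₂(0.335) = 0.5286
−0.344·log₂(0.344) = 0.5296
−0.262·log₂(0.262) = 0.5063
−0.059·log₂(0.059) = 0.2409
Sum ≈ 1.8053 → 1.805 bits.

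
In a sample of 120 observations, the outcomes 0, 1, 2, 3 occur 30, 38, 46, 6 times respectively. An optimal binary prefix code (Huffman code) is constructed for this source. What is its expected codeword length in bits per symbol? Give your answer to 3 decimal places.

Probabilities are the counts divided by 120.
Repeatedly combine the two least-probable nodes; the expected code length is the sum of the merged weights.
merge 1/20 + 1/4 → 3/10
merge 3/10 + 19/60 → 37/60
merge 23/60 + 37/60 → 1
L = 3/10 + 37/60 + 1 = 23/12 ≈ 1.917 bits/symbol.

1.917 bits/symbol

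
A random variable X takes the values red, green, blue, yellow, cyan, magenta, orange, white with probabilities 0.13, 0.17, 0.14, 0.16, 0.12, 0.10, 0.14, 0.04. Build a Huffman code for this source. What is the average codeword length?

2.97 bits/symbol

Repeatedly combine the two least-probable nodes; the expected code length is the sum of the merged weights.
merge 1/25 + 1/10 → 7/50
merge 3/25 + 13/100 → 1/4
merge 7/50 + 7/50 → 7/25
merge 7/50 + 4/25 → 3/10
merge 17/100 + 1/4 → 21/50
merge 7/25 + 3/10 → 29/50
merge 21/50 + 29/50 → 1
L = 7/50 + 1/4 + 7/25 + 3/10 + 21/50 + 29/50 + 1 = 297/100 = 2.97 bits/symbol.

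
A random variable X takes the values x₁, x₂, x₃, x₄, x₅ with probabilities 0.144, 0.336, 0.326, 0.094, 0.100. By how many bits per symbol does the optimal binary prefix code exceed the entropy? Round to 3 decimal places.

Entropy H = −Σ p log₂ p ≈ 2.1113 bits.
Huffman merges: 47/500+1/10→97/500; 18/125+97/500→169/500; 163/500+42/125→331/500; 169/500+331/500→1. L = 1097/500 ≈ 2.1940.
L − H = 2.1940 − 2.1113 = 0.083 bits.

0.083 bits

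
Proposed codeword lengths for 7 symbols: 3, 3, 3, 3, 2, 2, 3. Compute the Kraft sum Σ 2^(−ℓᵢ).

1.125

With common denominator 2^3 = 8: Σ 2^(−ℓᵢ) = 1/8 + 1/8 + 1/8 + 1/8 + 2/8 + 2/8 + 1/8 = 9/8 = 1.125.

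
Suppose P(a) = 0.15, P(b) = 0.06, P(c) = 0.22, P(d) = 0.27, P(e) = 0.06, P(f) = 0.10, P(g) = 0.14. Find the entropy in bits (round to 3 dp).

2.618 bits

H = −Σ pᵢ log₂ pᵢ.
−0.15·log₂(0.15) = 0.4105
−0.06·log₂(0.06) = 0.2435
−0.22·log₂(0.22) = 0.4806
−0.27·log₂(0.27) = 0.5100
−0.06·log₂(0.06) = 0.2435
−0.10·log₂(0.10) = 0.3322
−0.14·log₂(0.14) = 0.3971
Sum ≈ 2.6175 → 2.618 bits.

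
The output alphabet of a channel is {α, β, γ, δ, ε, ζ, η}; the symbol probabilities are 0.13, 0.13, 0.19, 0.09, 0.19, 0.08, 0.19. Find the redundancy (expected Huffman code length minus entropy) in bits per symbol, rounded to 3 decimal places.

Entropy H = −Σ p log₂ p ≈ 2.7351 bits.
Huffman merges: 2/25+9/100→17/100; 13/100+13/100→13/50; 17/100+19/100→9/25; 19/100+19/100→19/50; 13/50+9/25→31/50; 19/50+31/50→1. L = 279/100 ≈ 2.7900.
L − H = 2.7900 − 2.7351 = 0.055 bits.

0.055 bits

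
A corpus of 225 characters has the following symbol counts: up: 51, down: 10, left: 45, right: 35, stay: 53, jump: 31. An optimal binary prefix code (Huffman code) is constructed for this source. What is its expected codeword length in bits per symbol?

Probabilities are the counts divided by 225.
Repeatedly combine the two least-probable nodes; the expected code length is the sum of the merged weights.
merge 2/45 + 31/225 → 41/225
merge 7/45 + 41/225 → 76/225
merge 1/5 + 17/75 → 32/75
merge 53/225 + 76/225 → 43/75
merge 32/75 + 43/75 → 1
L = 41/225 + 76/225 + 32/75 + 43/75 + 1 = 63/25 = 2.52 bits/symbol.

2.52 bits/symbol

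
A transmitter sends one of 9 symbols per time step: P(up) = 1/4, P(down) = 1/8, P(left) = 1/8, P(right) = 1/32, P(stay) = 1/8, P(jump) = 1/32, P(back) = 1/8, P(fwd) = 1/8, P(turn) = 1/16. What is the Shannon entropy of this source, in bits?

Each probability is a power of 1/2, so log₂(1/p) is an integer.
H = Σ p·log₂(1/p) = 1/4·2 + 1/8·3 + 1/8·3 + 1/32·5 + 1/8·3 + 1/32·5 + 1/8·3 + 1/8·3 + 1/16·4 = 2.9375 bits.

2.9375 bits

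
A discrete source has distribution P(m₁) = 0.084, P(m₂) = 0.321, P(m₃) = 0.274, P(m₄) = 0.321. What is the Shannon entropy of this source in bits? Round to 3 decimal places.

H = −Σ pᵢ log₂ pᵢ.
−0.084·log₂(0.084) = 0.3002
−0.321·log₂(0.321) = 0.5262
−0.274·log₂(0.274) = 0.5118
−0.321·log₂(0.321) = 0.5262
Sum ≈ 1.8644 → 1.864 bits.

1.864 bits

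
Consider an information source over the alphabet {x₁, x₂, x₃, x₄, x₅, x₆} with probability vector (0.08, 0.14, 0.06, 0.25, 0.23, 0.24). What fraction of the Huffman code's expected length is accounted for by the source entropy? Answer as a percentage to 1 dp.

99.8%

Entropy H = −Σ p log₂ p ≈ 2.4140 bits.
Huffman merges: 3/50+2/25→7/50; 7/50+7/50→7/25; 23/100+6/25→47/100; 1/4+7/25→53/100; 47/100+53/100→1. L = 121/50 ≈ 2.4200.
Efficiency = H/L = 2.4140/2.4200 = 99.8%.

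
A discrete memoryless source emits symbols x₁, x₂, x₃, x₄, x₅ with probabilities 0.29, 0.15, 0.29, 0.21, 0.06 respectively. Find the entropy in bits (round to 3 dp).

H = −Σ pᵢ log₂ pᵢ.
−0.29·log₂(0.29) = 0.5179
−0.15·log₂(0.15) = 0.4105
−0.29·log₂(0.29) = 0.5179
−0.21·log₂(0.21) = 0.4728
−0.06·log₂(0.06) = 0.2435
Sum ≈ 2.1627 → 2.163 bits.

2.163 bits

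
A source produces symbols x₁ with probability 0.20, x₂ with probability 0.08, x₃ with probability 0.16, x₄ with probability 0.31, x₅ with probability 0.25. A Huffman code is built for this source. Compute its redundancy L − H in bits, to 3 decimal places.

0.037 bits

Entropy H = −Σ p log₂ p ≈ 2.2027 bits.
Huffman merges: 2/25+4/25→6/25; 1/5+6/25→11/25; 1/4+31/100→14/25; 11/25+14/25→1. L = 56/25 ≈ 2.2400.
L − H = 2.2400 − 2.2027 = 0.037 bits.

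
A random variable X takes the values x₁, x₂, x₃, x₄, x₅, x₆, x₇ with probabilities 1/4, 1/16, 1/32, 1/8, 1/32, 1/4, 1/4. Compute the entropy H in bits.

Each probability is a power of 1/2, so log₂(1/p) is an integer.
H = Σ p·log₂(1/p) = 1/4·2 + 1/16·4 + 1/32·5 + 1/8·3 + 1/32·5 + 1/4·2 + 1/4·2 = 2.4375 bits.

2.4375 bits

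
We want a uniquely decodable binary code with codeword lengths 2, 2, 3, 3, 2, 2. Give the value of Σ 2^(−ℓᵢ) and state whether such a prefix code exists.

With common denominator 2^3 = 8: Σ 2^(−ℓᵢ) = 2/8 + 2/8 + 1/8 + 1/8 + 2/8 + 2/8 = 10/8 = 1.25.
Kraft's inequality requires Σ ≤ 1; here Σ = 1.25 > 1, so no such prefix code exists.

1.25; no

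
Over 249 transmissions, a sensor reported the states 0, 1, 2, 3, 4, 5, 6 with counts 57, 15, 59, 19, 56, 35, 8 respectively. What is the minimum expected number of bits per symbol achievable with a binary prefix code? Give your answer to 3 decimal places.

2.570 bits/symbol

Probabilities are the counts divided by 249.
Repeatedly combine the two least-probable nodes; the expected code length is the sum of the merged weights.
merge 8/249 + 5/83 → 23/249
merge 19/249 + 23/249 → 14/83
merge 35/249 + 14/83 → 77/249
merge 56/249 + 19/83 → 113/249
merge 59/249 + 77/249 → 136/249
merge 113/249 + 136/249 → 1
L = 23/249 + 14/83 + 77/249 + 113/249 + 136/249 + 1 = 640/249 ≈ 2.570 bits/symbol.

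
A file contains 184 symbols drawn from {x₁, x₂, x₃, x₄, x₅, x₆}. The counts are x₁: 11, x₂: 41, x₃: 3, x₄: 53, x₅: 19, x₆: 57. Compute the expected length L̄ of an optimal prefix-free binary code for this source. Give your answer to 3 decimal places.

Probabilities are the counts divided by 184.
Repeatedly combine the two least-probable nodes; the expected code length is the sum of the merged weights.
merge 3/184 + 11/184 → 7/92
merge 7/92 + 19/184 → 33/184
merge 33/184 + 41/184 → 37/92
merge 53/184 + 57/184 → 55/92
merge 37/92 + 55/92 → 1
L = 7/92 + 33/184 + 37/92 + 55/92 + 1 = 415/184 ≈ 2.255 bits/symbol.

2.255 bits/symbol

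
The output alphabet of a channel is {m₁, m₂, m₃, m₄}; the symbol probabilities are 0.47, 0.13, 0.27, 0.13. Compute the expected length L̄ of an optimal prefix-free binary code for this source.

Repeatedly combine the two least-probable nodes; the expected code length is the sum of the merged weights.
merge 13/100 + 13/100 → 13/50
merge 13/50 + 27/100 → 53/100
merge 47/100 + 53/100 → 1
L = 13/50 + 53/100 + 1 = 179/100 = 1.79 bits/symbol.

1.79 bits/symbol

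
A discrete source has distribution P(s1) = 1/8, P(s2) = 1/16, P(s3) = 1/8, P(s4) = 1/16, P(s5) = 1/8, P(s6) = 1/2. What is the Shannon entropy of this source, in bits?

2.125 bits

Each probability is a power of 1/2, so log₂(1/p) is an integer.
H = Σ p·log₂(1/p) = 1/8·3 + 1/16·4 + 1/8·3 + 1/16·4 + 1/8·3 + 1/2·1 = 2.125 bits.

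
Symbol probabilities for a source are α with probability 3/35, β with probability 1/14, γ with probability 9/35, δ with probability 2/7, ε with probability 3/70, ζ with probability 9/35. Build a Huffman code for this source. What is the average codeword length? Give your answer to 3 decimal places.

2.314 bits/symbol

Repeatedly combine the two least-probable nodes; the expected code length is the sum of the merged weights.
merge 3/70 + 1/14 → 4/35
merge 3/35 + 4/35 → 1/5
merge 1/5 + 9/35 → 16/35
merge 9/35 + 2/7 → 19/35
merge 16/35 + 19/35 → 1
L = 4/35 + 1/5 + 16/35 + 19/35 + 1 = 81/35 ≈ 2.314 bits/symbol.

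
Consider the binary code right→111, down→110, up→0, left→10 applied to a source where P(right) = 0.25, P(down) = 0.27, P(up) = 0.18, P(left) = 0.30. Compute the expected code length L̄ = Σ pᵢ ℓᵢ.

L̄ = Σ pᵢ·ℓᵢ = 0.25·3 + 0.27·3 + 0.18·1 + 0.30·2 = 2.34 bits/symbol.

2.34 bits/symbol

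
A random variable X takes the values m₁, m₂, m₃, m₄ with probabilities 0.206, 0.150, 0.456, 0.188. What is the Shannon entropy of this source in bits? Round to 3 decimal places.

1.850 bits

H = −Σ pᵢ log₂ pᵢ.
−0.206·log₂(0.206) = 0.4695
−0.150·log₂(0.150) = 0.4105
−0.456·log₂(0.456) = 0.5166
−0.188·log₂(0.188) = 0.4533
Sum ≈ 1.8500 → 1.850 bits.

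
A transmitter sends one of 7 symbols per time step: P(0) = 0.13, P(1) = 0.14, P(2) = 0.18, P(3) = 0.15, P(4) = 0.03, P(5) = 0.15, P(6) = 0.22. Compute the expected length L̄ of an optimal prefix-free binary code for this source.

Repeatedly combine the two least-probable nodes; the expected code length is the sum of the merged weights.
merge 3/100 + 13/100 → 4/25
merge 7/50 + 3/20 → 29/100
merge 3/20 + 4/25 → 31/100
merge 9/50 + 11/50 → 2/5
merge 29/100 + 31/100 → 3/5
merge 2/5 + 3/5 → 1
L = 4/25 + 29/100 + 31/100 + 2/5 + 3/5 + 1 = 69/25 = 2.76 bits/symbol.

2.76 bits/symbol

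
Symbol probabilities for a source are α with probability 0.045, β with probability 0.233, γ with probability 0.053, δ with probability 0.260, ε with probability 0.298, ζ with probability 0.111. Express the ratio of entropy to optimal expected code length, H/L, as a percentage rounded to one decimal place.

Entropy H = −Σ p log₂ p ≈ 2.2934 bits.
Huffman merges: 9/200+53/1000→49/500; 49/500+111/1000→209/1000; 209/1000+233/1000→221/500; 13/50+149/500→279/500; 221/500+279/500→1. L = 2307/1000 ≈ 2.3070.
Efficiency = H/L = 2.2934/2.3070 = 99.4%.

99.4%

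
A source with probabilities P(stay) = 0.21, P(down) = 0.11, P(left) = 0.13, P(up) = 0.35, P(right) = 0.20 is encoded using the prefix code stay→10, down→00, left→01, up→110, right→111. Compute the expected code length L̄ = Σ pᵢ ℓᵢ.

L̄ = Σ pᵢ·ℓᵢ = 0.21·2 + 0.11·2 + 0.13·2 + 0.35·3 + 0.20·3 = 2.55 bits/symbol.

2.55 bits/symbol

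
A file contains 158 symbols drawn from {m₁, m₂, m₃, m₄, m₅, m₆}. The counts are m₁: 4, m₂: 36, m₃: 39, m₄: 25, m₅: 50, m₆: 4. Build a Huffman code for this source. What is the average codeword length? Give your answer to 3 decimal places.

2.259 bits/symbol

Probabilities are the counts divided by 158.
Repeatedly combine the two least-probable nodes; the expected code length is the sum of the merged weights.
merge 2/79 + 2/79 → 4/79
merge 4/79 + 25/158 → 33/158
merge 33/158 + 18/79 → 69/158
merge 39/158 + 25/79 → 89/158
merge 69/158 + 89/158 → 1
L = 4/79 + 33/158 + 69/158 + 89/158 + 1 = 357/158 ≈ 2.259 bits/symbol.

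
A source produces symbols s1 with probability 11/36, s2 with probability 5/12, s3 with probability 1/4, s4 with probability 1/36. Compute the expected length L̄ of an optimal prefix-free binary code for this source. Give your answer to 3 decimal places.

Repeatedly combine the two least-probable nodes; the expected code length is the sum of the merged weights.
merge 1/36 + 1/4 → 5/18
merge 5/18 + 11/36 → 7/12
merge 5/12 + 7/12 → 1
L = 5/18 + 7/12 + 1 = 67/36 ≈ 1.861 bits/symbol.

1.861 bits/symbol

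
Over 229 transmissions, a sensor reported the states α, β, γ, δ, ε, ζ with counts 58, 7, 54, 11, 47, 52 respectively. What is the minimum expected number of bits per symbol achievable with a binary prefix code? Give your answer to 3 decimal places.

Probabilities are the counts divided by 229.
Repeatedly combine the two least-probable nodes; the expected code length is the sum of the merged weights.
merge 7/229 + 11/229 → 18/229
merge 18/229 + 47/229 → 65/229
merge 52/229 + 54/229 → 106/229
merge 58/229 + 65/229 → 123/229
merge 106/229 + 123/229 → 1
L = 18/229 + 65/229 + 106/229 + 123/229 + 1 = 541/229 ≈ 2.362 bits/symbol.

2.362 bits/symbol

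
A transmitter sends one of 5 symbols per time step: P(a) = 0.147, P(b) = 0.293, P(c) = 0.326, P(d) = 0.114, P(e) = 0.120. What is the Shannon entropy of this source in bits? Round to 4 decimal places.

H = −Σ pᵢ log₂ pᵢ.
−0.147·log₂(0.147) = 0.4066
−0.293·log₂(0.293) = 0.5189
−0.326·log₂(0.326) = 0.5272
−0.114·log₂(0.114) = 0.3571
−0.120·log₂(0.120) = 0.3671
Sum ≈ 2.1769 → 2.1769 bits.

2.1769 bits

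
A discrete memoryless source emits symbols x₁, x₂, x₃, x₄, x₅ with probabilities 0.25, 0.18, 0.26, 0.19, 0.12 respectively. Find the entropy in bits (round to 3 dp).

H = −Σ pᵢ log₂ pᵢ.
−0.25·log₂(0.25) = 0.5000
−0.18·log₂(0.18) = 0.4453
−0.26·log₂(0.26) = 0.5053
−0.19·log₂(0.19) = 0.4552
−0.12·log₂(0.12) = 0.3671
Sum ≈ 2.2729 → 2.273 bits.

2.273 bits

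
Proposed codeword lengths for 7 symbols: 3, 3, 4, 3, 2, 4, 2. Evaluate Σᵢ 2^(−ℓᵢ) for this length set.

1

With common denominator 2^4 = 16: Σ 2^(−ℓᵢ) = 2/16 + 2/16 + 1/16 + 2/16 + 4/16 + 1/16 + 4/16 = 16/16 = 1.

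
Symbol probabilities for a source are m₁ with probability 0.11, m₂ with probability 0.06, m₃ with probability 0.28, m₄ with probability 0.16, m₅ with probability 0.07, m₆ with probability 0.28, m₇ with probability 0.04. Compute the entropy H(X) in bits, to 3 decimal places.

H = −Σ pᵢ log₂ pᵢ.
−0.11·log₂(0.11) = 0.3503
−0.06·log₂(0.06) = 0.2435
−0.28·log₂(0.28) = 0.5142
−0.16·log₂(0.16) = 0.4230
−0.07·log₂(0.07) = 0.2686
−0.28·log₂(0.28) = 0.5142
−0.04·log₂(0.04) = 0.1858
Sum ≈ 2.4996 → 2.500 bits.

2.500 bits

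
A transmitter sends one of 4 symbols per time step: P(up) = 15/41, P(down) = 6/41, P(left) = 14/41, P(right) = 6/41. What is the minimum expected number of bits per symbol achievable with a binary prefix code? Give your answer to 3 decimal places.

1.927 bits/symbol

Repeatedly combine the two least-probable nodes; the expected code length is the sum of the merged weights.
merge 6/41 + 6/41 → 12/41
merge 12/41 + 14/41 → 26/41
merge 15/41 + 26/41 → 1
L = 12/41 + 26/41 + 1 = 79/41 ≈ 1.927 bits/symbol.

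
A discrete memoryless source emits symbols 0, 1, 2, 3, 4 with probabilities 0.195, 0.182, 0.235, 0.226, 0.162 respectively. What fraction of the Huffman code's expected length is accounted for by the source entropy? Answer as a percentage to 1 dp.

Entropy H = −Σ p log₂ p ≈ 2.3085 bits.
Huffman merges: 81/500+91/500→43/125; 39/200+113/500→421/1000; 47/200+43/125→579/1000; 421/1000+579/1000→1. L = 293/125 ≈ 2.3440.
Efficiency = H/L = 2.3085/2.3440 = 98.5%.

98.5%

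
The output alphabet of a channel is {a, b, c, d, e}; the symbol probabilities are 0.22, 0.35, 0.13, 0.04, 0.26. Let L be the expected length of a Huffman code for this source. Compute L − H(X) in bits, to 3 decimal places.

0.086 bits

Entropy H = −Σ p log₂ p ≈ 2.0844 bits.
Huffman merges: 1/25+13/100→17/100; 17/100+11/50→39/100; 13/50+7/20→61/100; 39/100+61/100→1. L = 217/100 ≈ 2.1700.
L − H = 2.1700 − 2.0844 = 0.086 bits.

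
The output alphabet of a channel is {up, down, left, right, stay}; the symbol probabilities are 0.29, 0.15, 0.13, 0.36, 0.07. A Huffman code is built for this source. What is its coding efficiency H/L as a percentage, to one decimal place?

96.4%

Entropy H = −Σ p log₂ p ≈ 2.1103 bits.
Huffman merges: 7/100+13/100→1/5; 3/20+1/5→7/20; 29/100+7/20→16/25; 9/25+16/25→1. L = 219/100 ≈ 2.1900.
Efficiency = H/L = 2.1103/2.1900 = 96.4%.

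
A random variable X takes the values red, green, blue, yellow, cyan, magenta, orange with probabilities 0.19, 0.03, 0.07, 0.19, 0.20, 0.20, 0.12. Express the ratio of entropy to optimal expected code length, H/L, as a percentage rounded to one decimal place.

97.3%

Entropy H = −Σ p log₂ p ≈ 2.6266 bits.
Huffman merges: 3/100+7/100→1/10; 1/10+3/25→11/50; 19/100+19/100→19/50; 1/5+1/5→2/5; 11/50+19/50→3/5; 2/5+3/5→1. L = 27/10 ≈ 2.7000.
Efficiency = H/L = 2.6266/2.7000 = 97.3%.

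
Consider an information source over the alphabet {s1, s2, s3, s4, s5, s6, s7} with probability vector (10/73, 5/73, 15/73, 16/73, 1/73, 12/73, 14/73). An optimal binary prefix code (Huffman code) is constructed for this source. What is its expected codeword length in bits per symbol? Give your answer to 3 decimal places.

2.658 bits/symbol

Repeatedly combine the two least-probable nodes; the expected code length is the sum of the merged weights.
merge 1/73 + 5/73 → 6/73
merge 6/73 + 10/73 → 16/73
merge 12/73 + 14/73 → 26/73
merge 15/73 + 16/73 → 31/73
merge 16/73 + 26/73 → 42/73
merge 31/73 + 42/73 → 1
L = 6/73 + 16/73 + 26/73 + 31/73 + 42/73 + 1 = 194/73 ≈ 2.658 bits/symbol.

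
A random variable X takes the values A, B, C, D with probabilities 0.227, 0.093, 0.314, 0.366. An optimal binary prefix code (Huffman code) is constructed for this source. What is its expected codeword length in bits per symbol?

1.954 bits/symbol

Repeatedly combine the two least-probable nodes; the expected code length is the sum of the merged weights.
merge 93/1000 + 227/1000 → 8/25
merge 157/500 + 8/25 → 317/500
merge 183/500 + 317/500 → 1
L = 8/25 + 317/500 + 1 = 977/500 = 1.954 bits/symbol.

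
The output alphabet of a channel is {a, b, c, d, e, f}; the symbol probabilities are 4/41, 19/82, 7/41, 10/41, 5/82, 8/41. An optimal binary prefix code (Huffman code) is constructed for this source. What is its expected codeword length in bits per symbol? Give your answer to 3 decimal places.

2.488 bits/symbol

Repeatedly combine the two least-probable nodes; the expected code length is the sum of the merged weights.
merge 5/82 + 4/41 → 13/82
merge 13/82 + 7/41 → 27/82
merge 8/41 + 19/82 → 35/82
merge 10/41 + 27/82 → 47/82
merge 35/82 + 47/82 → 1
L = 13/82 + 27/82 + 35/82 + 47/82 + 1 = 102/41 ≈ 2.488 bits/symbol.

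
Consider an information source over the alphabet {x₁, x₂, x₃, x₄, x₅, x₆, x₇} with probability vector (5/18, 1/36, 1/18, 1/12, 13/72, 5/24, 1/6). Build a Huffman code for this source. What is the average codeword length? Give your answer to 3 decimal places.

2.583 bits/symbol

Repeatedly combine the two least-probable nodes; the expected code length is the sum of the merged weights.
merge 1/36 + 1/18 → 1/12
merge 1/12 + 1/12 → 1/6
merge 1/6 + 1/6 → 1/3
merge 13/72 + 5/24 → 7/18
merge 5/18 + 1/3 → 11/18
merge 7/18 + 11/18 → 1
L = 1/12 + 1/6 + 1/3 + 7/18 + 11/18 + 1 = 31/12 ≈ 2.583 bits/symbol.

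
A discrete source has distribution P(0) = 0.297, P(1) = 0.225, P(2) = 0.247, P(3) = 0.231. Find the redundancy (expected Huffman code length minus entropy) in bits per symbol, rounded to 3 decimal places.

0.009 bits

Entropy H = −Σ p log₂ p ≈ 1.9910 bits.
Huffman merges: 9/40+231/1000→57/125; 247/1000+297/1000→68/125; 57/125+68/125→1. L = 2 ≈ 2.0000.
L − H = 2.0000 − 1.9910 = 0.009 bits.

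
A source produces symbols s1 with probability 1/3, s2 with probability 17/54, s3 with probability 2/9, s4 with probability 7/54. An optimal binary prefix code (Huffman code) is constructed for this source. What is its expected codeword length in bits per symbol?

2 bits/symbol

Repeatedly combine the two least-probable nodes; the expected code length is the sum of the merged weights.
merge 7/54 + 2/9 → 19/54
merge 17/54 + 1/3 → 35/54
merge 19/54 + 35/54 → 1
L = 19/54 + 35/54 + 1 = 2 bits/symbol.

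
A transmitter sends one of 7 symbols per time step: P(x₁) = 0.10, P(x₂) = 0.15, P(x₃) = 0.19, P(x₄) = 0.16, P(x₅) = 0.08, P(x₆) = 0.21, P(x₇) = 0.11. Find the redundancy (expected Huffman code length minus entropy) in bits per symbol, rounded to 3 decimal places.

0.044 bits

Entropy H = −Σ p log₂ p ≈ 2.7356 bits.
Huffman merges: 2/25+1/10→9/50; 11/100+3/20→13/50; 4/25+9/50→17/50; 19/100+21/100→2/5; 13/50+17/50→3/5; 2/5+3/5→1. L = 139/50 ≈ 2.7800.
L − H = 2.7800 − 2.7356 = 0.044 bits.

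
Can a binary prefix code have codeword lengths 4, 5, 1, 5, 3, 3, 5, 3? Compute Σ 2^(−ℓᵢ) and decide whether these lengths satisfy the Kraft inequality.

1.03125; no

With common denominator 2^5 = 32: Σ 2^(−ℓᵢ) = 2/32 + 1/32 + 16/32 + 1/32 + 4/32 + 4/32 + 1/32 + 4/32 = 33/32 = 1.03125.
Kraft's inequality requires Σ ≤ 1; here Σ = 1.03125 > 1, so no such prefix code exists.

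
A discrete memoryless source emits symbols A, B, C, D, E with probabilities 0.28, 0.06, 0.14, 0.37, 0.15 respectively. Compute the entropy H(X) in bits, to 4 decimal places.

2.0961 bits

H = −Σ pᵢ log₂ pᵢ.
−0.28·log₂(0.28) = 0.5142
−0.06·log₂(0.06) = 0.2435
−0.14·log₂(0.14) = 0.3971
−0.37·log₂(0.37) = 0.5307
−0.15·log₂(0.15) = 0.4105
Sum ≈ 2.0961 → 2.0961 bits.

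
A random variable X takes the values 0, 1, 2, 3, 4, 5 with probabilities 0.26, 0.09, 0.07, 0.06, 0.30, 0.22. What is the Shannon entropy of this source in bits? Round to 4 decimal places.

2.3317 bits

H = −Σ pᵢ log₂ pᵢ.
−0.26·log₂(0.26) = 0.5053
−0.09·log₂(0.09) = 0.3127
−0.07·log₂(0.07) = 0.2686
−0.06·log₂(0.06) = 0.2435
−0.30·log₂(0.30) = 0.5211
−0.22·log₂(0.22) = 0.4806
Sum ≈ 2.3317 → 2.3317 bits.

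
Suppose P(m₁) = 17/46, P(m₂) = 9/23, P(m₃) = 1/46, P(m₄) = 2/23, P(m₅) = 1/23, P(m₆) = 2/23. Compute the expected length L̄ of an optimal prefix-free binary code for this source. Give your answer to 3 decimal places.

Repeatedly combine the two least-probable nodes; the expected code length is the sum of the merged weights.
merge 1/46 + 1/23 → 3/46
merge 3/46 + 2/23 → 7/46
merge 2/23 + 7/46 → 11/46
merge 11/46 + 17/46 → 14/23
merge 9/23 + 14/23 → 1
L = 3/46 + 7/46 + 11/46 + 14/23 + 1 = 95/46 ≈ 2.065 bits/symbol.

2.065 bits/symbol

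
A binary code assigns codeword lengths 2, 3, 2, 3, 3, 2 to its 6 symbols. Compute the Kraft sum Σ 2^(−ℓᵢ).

With common denominator 2^3 = 8: Σ 2^(−ℓᵢ) = 2/8 + 1/8 + 2/8 + 1/8 + 1/8 + 2/8 = 9/8 = 1.125.

1.125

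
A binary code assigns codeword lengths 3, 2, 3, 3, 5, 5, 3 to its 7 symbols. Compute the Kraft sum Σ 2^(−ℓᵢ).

With common denominator 2^5 = 32: Σ 2^(−ℓᵢ) = 4/32 + 8/32 + 4/32 + 4/32 + 1/32 + 1/32 + 4/32 = 26/32 = 0.8125.

0.8125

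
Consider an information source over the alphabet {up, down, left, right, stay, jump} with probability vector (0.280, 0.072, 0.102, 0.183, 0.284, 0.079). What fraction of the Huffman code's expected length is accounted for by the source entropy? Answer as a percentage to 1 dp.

Entropy H = −Σ p log₂ p ≈ 2.3769 bits.
Huffman merges: 9/125+79/1000→151/1000; 51/500+151/1000→253/1000; 183/1000+253/1000→109/250; 7/25+71/250→141/250; 109/250+141/250→1. L = 601/250 ≈ 2.4040.
Efficiency = H/L = 2.3769/2.4040 = 98.9%.

98.9%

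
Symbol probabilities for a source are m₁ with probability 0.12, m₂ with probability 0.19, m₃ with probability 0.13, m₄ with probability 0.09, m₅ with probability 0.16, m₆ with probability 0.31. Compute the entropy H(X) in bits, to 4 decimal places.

H = −Σ pᵢ log₂ pᵢ.
−0.12·log₂(0.12) = 0.3671
−0.19·log₂(0.19) = 0.4552
−0.13·log₂(0.13) = 0.3826
−0.09·log₂(0.09) = 0.3127
−0.16·log₂(0.16) = 0.4230
−0.31·log₂(0.31) = 0.5238
Sum ≈ 2.4644 → 2.4644 bits.

2.4644 bits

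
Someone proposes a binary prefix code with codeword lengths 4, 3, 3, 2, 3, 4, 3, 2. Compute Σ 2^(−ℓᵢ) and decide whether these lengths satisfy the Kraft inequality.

1.125; no

With common denominator 2^4 = 16: Σ 2^(−ℓᵢ) = 1/16 + 2/16 + 2/16 + 4/16 + 2/16 + 1/16 + 2/16 + 4/16 = 18/16 = 1.125.
Kraft's inequality requires Σ ≤ 1; here Σ = 1.125 > 1, so no such prefix code exists.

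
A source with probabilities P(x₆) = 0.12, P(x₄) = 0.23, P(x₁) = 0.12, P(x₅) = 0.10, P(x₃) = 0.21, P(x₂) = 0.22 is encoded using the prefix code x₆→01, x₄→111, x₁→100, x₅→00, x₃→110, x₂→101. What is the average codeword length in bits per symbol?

2.78 bits/symbol

L̄ = Σ pᵢ·ℓᵢ = 0.12·2 + 0.23·3 + 0.12·3 + 0.10·2 + 0.21·3 + 0.22·3 = 2.78 bits/symbol.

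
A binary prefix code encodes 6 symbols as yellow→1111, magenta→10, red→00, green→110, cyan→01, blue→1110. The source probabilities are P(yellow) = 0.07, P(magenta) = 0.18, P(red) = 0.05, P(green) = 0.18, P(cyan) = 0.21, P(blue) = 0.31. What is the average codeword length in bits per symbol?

2.94 bits/symbol

L̄ = Σ pᵢ·ℓᵢ = 0.07·4 + 0.18·2 + 0.05·2 + 0.18·3 + 0.21·2 + 0.31·4 = 2.94 bits/symbol.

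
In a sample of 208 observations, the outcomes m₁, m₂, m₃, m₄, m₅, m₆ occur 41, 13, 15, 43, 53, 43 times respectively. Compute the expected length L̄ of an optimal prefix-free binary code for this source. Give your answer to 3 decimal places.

2.466 bits/symbol

Probabilities are the counts divided by 208.
Repeatedly combine the two least-probable nodes; the expected code length is the sum of the merged weights.
merge 1/16 + 15/208 → 7/52
merge 7/52 + 41/208 → 69/208
merge 43/208 + 43/208 → 43/104
merge 53/208 + 69/208 → 61/104
merge 43/104 + 61/104 → 1
L = 7/52 + 69/208 + 43/104 + 61/104 + 1 = 513/208 ≈ 2.466 bits/symbol.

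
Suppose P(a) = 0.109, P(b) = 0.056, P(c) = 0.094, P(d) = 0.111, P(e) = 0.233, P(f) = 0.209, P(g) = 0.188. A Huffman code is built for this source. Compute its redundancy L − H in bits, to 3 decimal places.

0.039 bits

Entropy H = −Σ p log₂ p ≈ 2.6691 bits.
Huffman merges: 7/125+47/500→3/20; 109/1000+111/1000→11/50; 3/20+47/250→169/500; 209/1000+11/50→429/1000; 233/1000+169/500→571/1000; 429/1000+571/1000→1. L = 677/250 ≈ 2.7080.
L − H = 2.7080 − 2.6691 = 0.039 bits.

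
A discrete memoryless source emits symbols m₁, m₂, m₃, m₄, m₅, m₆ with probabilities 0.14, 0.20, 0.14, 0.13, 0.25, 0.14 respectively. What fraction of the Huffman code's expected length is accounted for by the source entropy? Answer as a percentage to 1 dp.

Entropy H = −Σ p log₂ p ≈ 2.5384 bits.
Huffman merges: 13/100+7/50→27/100; 7/50+7/50→7/25; 1/5+1/4→9/20; 27/100+7/25→11/20; 9/20+11/20→1. L = 51/20 ≈ 2.5500.
Efficiency = H/L = 2.5384/2.5500 = 99.5%.

99.5%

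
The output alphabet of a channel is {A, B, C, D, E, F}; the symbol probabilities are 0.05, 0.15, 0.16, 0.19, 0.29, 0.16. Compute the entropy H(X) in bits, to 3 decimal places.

2.446 bits

H = −Σ pᵢ log₂ pᵢ.
−0.05·log₂(0.05) = 0.2161
−0.15·log₂(0.15) = 0.4105
−0.16·log₂(0.16) = 0.4230
−0.19·log₂(0.19) = 0.4552
−0.29·log₂(0.29) = 0.5179
−0.16·log₂(0.16) = 0.4230
Sum ≈ 2.4458 → 2.446 bits.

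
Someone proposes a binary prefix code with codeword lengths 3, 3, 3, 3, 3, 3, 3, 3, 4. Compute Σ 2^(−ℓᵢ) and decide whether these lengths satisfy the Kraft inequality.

1.0625; no

With common denominator 2^4 = 16: Σ 2^(−ℓᵢ) = 2/16 + 2/16 + 2/16 + 2/16 + 2/16 + 2/16 + 2/16 + 2/16 + 1/16 = 17/16 = 1.0625.
Kraft's inequality requires Σ ≤ 1; here Σ = 1.0625 > 1, so no such prefix code exists.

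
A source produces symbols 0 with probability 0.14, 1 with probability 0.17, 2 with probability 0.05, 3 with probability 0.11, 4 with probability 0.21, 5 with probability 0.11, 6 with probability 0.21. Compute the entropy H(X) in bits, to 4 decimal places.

H = −Σ pᵢ log₂ pᵢ.
−0.14·log₂(0.14) = 0.3971
−0.17·log₂(0.17) = 0.4346
−0.05·log₂(0.05) = 0.2161
−0.11·log₂(0.11) = 0.3503
−0.21·log₂(0.21) = 0.4728
−0.11·log₂(0.11) = 0.3503
−0.21·log₂(0.21) = 0.4728
Sum ≈ 2.6940 → 2.6940 bits.

2.6940 bits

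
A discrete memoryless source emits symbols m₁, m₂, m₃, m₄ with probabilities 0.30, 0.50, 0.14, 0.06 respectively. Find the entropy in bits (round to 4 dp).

H = −Σ pᵢ log₂ pᵢ.
−0.30·log₂(0.30) = 0.5211
−0.50·log₂(0.50) = 0.5000
−0.14·log₂(0.14) = 0.3971
−0.06·log₂(0.06) = 0.2435
Sum ≈ 1.6617 → 1.6617 bits.

1.6617 bits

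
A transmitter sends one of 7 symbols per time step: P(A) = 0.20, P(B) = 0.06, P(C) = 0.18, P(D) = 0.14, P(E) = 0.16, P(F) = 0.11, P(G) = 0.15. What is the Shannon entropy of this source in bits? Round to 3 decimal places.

H = −Σ pᵢ log₂ pᵢ.
−0.20·log₂(0.20) = 0.4644
−0.06·log₂(0.06) = 0.2435
−0.18·log₂(0.18) = 0.4453
−0.14·log₂(0.14) = 0.3971
−0.16·log₂(0.16) = 0.4230
−0.11·log₂(0.11) = 0.3503
−0.15·log₂(0.15) = 0.4105
Sum ≈ 2.7342 → 2.734 bits.

2.734 bits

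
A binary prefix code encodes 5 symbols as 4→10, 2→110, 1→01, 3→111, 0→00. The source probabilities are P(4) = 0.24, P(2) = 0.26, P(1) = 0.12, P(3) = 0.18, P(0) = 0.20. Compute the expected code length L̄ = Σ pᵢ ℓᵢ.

2.44 bits/symbol

L̄ = Σ pᵢ·ℓᵢ = 0.24·2 + 0.26·3 + 0.12·2 + 0.18·3 + 0.20·2 = 2.44 bits/symbol.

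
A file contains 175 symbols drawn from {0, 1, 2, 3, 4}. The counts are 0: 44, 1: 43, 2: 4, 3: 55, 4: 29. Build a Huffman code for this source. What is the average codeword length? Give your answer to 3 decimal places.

Probabilities are the counts divided by 175.
Repeatedly combine the two least-probable nodes; the expected code length is the sum of the merged weights.
merge 4/175 + 29/175 → 33/175
merge 33/175 + 43/175 → 76/175
merge 44/175 + 11/35 → 99/175
merge 76/175 + 99/175 → 1
L = 33/175 + 76/175 + 99/175 + 1 = 383/175 ≈ 2.189 bits/symbol.

2.189 bits/symbol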